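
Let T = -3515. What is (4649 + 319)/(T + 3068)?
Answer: -1656/149 ≈ -11.114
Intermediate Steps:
(4649 + 319)/(T + 3068) = (4649 + 319)/(-3515 + 3068) = 4968/(-447) = 4968*(-1/447) = -1656/149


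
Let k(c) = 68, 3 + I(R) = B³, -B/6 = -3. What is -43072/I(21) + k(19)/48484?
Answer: -30704507/4156077 ≈ -7.3879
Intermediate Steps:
B = 18 (B = -6*(-3) = 18)
I(R) = 5829 (I(R) = -3 + 18³ = -3 + 5832 = 5829)
-43072/I(21) + k(19)/48484 = -43072/5829 + 68/48484 = -43072*1/5829 + 68*(1/48484) = -43072/5829 + 1/713 = -30704507/4156077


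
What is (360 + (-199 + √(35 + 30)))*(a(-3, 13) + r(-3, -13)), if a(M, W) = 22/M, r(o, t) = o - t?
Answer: 1288/3 + 8*√65/3 ≈ 450.83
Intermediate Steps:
(360 + (-199 + √(35 + 30)))*(a(-3, 13) + r(-3, -13)) = (360 + (-199 + √(35 + 30)))*(22/(-3) + (-3 - 1*(-13))) = (360 + (-199 + √65))*(22*(-⅓) + (-3 + 13)) = (161 + √65)*(-22/3 + 10) = (161 + √65)*(8/3) = 1288/3 + 8*√65/3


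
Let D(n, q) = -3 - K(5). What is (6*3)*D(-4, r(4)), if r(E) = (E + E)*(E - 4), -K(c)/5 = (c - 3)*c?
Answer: 846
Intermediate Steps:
K(c) = -5*c*(-3 + c) (K(c) = -5*(c - 3)*c = -5*(-3 + c)*c = -5*c*(-3 + c))
r(E) = 2*E*(-4 + E) (r(E) = (2*E)*(-4 + E) = 2*E*(-4 + E))
D(n, q) = 47 (D(n, q) = -3 - 5*5*(3 - 1*5) = -3 - 5*5*(3 - 5) = -3 - 5*5*(-2) = -3 - 1*(-50) = -3 + 50 = 47)
(6*3)*D(-4, r(4)) = (6*3)*47 = 18*47 = 846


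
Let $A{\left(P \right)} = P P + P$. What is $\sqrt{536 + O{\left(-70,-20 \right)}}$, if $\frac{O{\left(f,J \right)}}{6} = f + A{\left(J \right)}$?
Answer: $2 \sqrt{599} \approx 48.949$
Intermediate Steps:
$A{\left(P \right)} = P + P^{2}$ ($A{\left(P \right)} = P^{2} + P = P + P^{2}$)
$O{\left(f,J \right)} = 6 f + 6 J \left(1 + J\right)$ ($O{\left(f,J \right)} = 6 \left(f + J \left(1 + J\right)\right) = 6 f + 6 J \left(1 + J\right)$)
$\sqrt{536 + O{\left(-70,-20 \right)}} = \sqrt{536 + \left(6 \left(-70\right) + 6 \left(-20\right) \left(1 - 20\right)\right)} = \sqrt{536 - \left(420 + 120 \left(-19\right)\right)} = \sqrt{536 + \left(-420 + 2280\right)} = \sqrt{536 + 1860} = \sqrt{2396} = 2 \sqrt{599}$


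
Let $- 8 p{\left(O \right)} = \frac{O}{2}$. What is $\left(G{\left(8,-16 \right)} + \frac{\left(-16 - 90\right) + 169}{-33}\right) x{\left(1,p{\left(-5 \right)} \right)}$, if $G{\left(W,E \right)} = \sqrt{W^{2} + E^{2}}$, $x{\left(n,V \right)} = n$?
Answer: $- \frac{21}{11} + 8 \sqrt{5} \approx 15.979$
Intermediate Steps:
$p{\left(O \right)} = - \frac{O}{16}$ ($p{\left(O \right)} = - \frac{O \frac{1}{2}}{8} = - \frac{\frac{1}{2} O}{8} = - \frac{O}{16}$)
$G{\left(W,E \right)} = \sqrt{E^{2} + W^{2}}$
$\left(G{\left(8,-16 \right)} + \frac{\left(-16 - 90\right) + 169}{-33}\right) x{\left(1,p{\left(-5 \right)} \right)} = \left(\sqrt{\left(-16\right)^{2} + 8^{2}} + \frac{\left(-16 - 90\right) + 169}{-33}\right) 1 = \left(\sqrt{256 + 64} + \left(-106 + 169\right) \left(- \frac{1}{33}\right)\right) 1 = \left(\sqrt{320} + 63 \left(- \frac{1}{33}\right)\right) 1 = \left(8 \sqrt{5} - \frac{21}{11}\right) 1 = \left(- \frac{21}{11} + 8 \sqrt{5}\right) 1 = - \frac{21}{11} + 8 \sqrt{5}$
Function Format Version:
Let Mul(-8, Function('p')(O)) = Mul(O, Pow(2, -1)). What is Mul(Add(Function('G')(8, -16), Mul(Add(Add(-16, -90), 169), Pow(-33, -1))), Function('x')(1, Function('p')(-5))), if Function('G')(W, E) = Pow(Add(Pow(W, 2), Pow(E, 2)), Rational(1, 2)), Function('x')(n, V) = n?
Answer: Add(Rational(-21, 11), Mul(8, Pow(5, Rational(1, 2)))) ≈ 15.979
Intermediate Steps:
Function('p')(O) = Mul(Rational(-1, 16), O) (Function('p')(O) = Mul(Rational(-1, 8), Mul(O, Pow(2, -1))) = Mul(Rational(-1, 8), Mul(O, Rational(1, 2))) = Mul(Rational(-1, 8), Mul(Rational(1, 2), O)) = Mul(Rational(-1, 16), O))
Function('G')(W, E) = Pow(Add(Pow(E, 2), Pow(W, 2)), Rational(1, 2))
Mul(Add(Function('G')(8, -16), Mul(Add(Add(-16, -90), 169), Pow(-33, -1))), Function('x')(1, Function('p')(-5))) = Mul(Add(Pow(Add(Pow(-16, 2), Pow(8, 2)), Rational(1, 2)), Mul(Add(Add(-16, -90), 169), Pow(-33, -1))), 1) = Mul(Add(Pow(Add(256, 64), Rational(1, 2)), Mul(Add(-106, 169), Rational(-1, 33))), 1) = Mul(Add(Pow(320, Rational(1, 2)), Mul(63, Rational(-1, 33))), 1) = Mul(Add(Mul(8, Pow(5, Rational(1, 2))), Rational(-21, 11)), 1) = Mul(Add(Rational(-21, 11), Mul(8, Pow(5, Rational(1, 2)))), 1) = Add(Rational(-21, 11), Mul(8, Pow(5, Rational(1, 2))))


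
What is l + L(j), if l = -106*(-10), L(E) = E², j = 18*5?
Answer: 9160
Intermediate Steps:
j = 90
l = 1060
l + L(j) = 1060 + 90² = 1060 + 8100 = 9160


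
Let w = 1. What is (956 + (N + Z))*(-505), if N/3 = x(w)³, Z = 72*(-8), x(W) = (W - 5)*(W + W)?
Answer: 583780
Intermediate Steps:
x(W) = 2*W*(-5 + W) (x(W) = (-5 + W)*(2*W) = 2*W*(-5 + W))
Z = -576
N = -1536 (N = 3*(2*1*(-5 + 1))³ = 3*(2*1*(-4))³ = 3*(-8)³ = 3*(-512) = -1536)
(956 + (N + Z))*(-505) = (956 + (-1536 - 576))*(-505) = (956 - 2112)*(-505) = -1156*(-505) = 583780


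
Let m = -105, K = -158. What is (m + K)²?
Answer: 69169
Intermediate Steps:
(m + K)² = (-105 - 158)² = (-263)² = 69169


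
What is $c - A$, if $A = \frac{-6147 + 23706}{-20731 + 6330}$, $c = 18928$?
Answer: $\frac{272599687}{14401} \approx 18929.0$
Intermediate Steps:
$A = - \frac{17559}{14401}$ ($A = \frac{17559}{-14401} = 17559 \left(- \frac{1}{14401}\right) = - \frac{17559}{14401} \approx -1.2193$)
$c - A = 18928 - - \frac{17559}{14401} = 18928 + \frac{17559}{14401} = \frac{272599687}{14401}$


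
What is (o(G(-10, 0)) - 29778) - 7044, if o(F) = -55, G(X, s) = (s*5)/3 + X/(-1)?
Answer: -36877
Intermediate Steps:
G(X, s) = -X + 5*s/3 (G(X, s) = (5*s)*(⅓) + X*(-1) = 5*s/3 - X = -X + 5*s/3)
(o(G(-10, 0)) - 29778) - 7044 = (-55 - 29778) - 7044 = -29833 - 7044 = -36877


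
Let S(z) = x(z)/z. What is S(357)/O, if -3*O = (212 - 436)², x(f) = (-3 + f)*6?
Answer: -531/1492736 ≈ -0.00035572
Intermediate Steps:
x(f) = -18 + 6*f
O = -50176/3 (O = -(212 - 436)²/3 = -⅓*(-224)² = -⅓*50176 = -50176/3 ≈ -16725.)
S(z) = (-18 + 6*z)/z
S(357)/O = (6 - 18/357)/(-50176/3) = (6 - 18*1/357)*(-3/50176) = (6 - 6/119)*(-3/50176) = (708/119)*(-3/50176) = -531/1492736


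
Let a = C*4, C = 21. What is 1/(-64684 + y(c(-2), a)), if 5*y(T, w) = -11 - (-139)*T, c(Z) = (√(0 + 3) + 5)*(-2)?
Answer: -1624105/105508450189 + 1390*√3/105508450189 ≈ -1.5370e-5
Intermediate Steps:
c(Z) = -10 - 2*√3 (c(Z) = (√3 + 5)*(-2) = (5 + √3)*(-2) = -10 - 2*√3)
a = 84 (a = 21*4 = 84)
y(T, w) = -11/5 + 139*T/5 (y(T, w) = (-11 - (-139)*T)/5 = (-11 + 139*T)/5 = -11/5 + 139*T/5)
1/(-64684 + y(c(-2), a)) = 1/(-64684 + (-11/5 + 139*(-10 - 2*√3)/5)) = 1/(-64684 + (-11/5 + (-278 - 278*√3/5))) = 1/(-64684 + (-1401/5 - 278*√3/5)) = 1/(-324821/5 - 278*√3/5)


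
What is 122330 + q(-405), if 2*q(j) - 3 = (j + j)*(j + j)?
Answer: 900763/2 ≈ 4.5038e+5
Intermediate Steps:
q(j) = 3/2 + 2*j**2 (q(j) = 3/2 + ((j + j)*(j + j))/2 = 3/2 + ((2*j)*(2*j))/2 = 3/2 + (4*j**2)/2 = 3/2 + 2*j**2)
122330 + q(-405) = 122330 + (3/2 + 2*(-405)**2) = 122330 + (3/2 + 2*164025) = 122330 + (3/2 + 328050) = 122330 + 656103/2 = 900763/2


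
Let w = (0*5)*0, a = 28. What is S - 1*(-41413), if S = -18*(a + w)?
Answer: 40909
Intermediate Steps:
w = 0 (w = 0*0 = 0)
S = -504 (S = -18*(28 + 0) = -18*28 = -504)
S - 1*(-41413) = -504 - 1*(-41413) = -504 + 41413 = 40909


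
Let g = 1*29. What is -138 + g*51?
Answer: 1341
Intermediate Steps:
g = 29
-138 + g*51 = -138 + 29*51 = -138 + 1479 = 1341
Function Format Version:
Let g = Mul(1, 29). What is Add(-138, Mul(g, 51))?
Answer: 1341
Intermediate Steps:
g = 29
Add(-138, Mul(g, 51)) = Add(-138, Mul(29, 51)) = Add(-138, 1479) = 1341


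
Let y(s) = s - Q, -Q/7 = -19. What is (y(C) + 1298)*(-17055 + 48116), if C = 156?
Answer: 41031581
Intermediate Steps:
Q = 133 (Q = -7*(-19) = 133)
y(s) = -133 + s (y(s) = s - 1*133 = s - 133 = -133 + s)
(y(C) + 1298)*(-17055 + 48116) = ((-133 + 156) + 1298)*(-17055 + 48116) = (23 + 1298)*31061 = 1321*31061 = 41031581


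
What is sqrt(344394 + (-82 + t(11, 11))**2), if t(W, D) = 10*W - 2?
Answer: sqrt(345070) ≈ 587.43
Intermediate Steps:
t(W, D) = -2 + 10*W
sqrt(344394 + (-82 + t(11, 11))**2) = sqrt(344394 + (-82 + (-2 + 10*11))**2) = sqrt(344394 + (-82 + (-2 + 110))**2) = sqrt(344394 + (-82 + 108)**2) = sqrt(344394 + 26**2) = sqrt(344394 + 676) = sqrt(345070)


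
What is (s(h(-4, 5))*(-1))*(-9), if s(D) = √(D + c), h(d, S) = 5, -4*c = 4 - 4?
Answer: 9*√5 ≈ 20.125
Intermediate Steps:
c = 0 (c = -(4 - 4)/4 = -¼*0 = 0)
s(D) = √D (s(D) = √(D + 0) = √D)
(s(h(-4, 5))*(-1))*(-9) = (√5*(-1))*(-9) = -√5*(-9) = 9*√5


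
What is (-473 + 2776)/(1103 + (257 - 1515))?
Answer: -2303/155 ≈ -14.858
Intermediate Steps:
(-473 + 2776)/(1103 + (257 - 1515)) = 2303/(1103 - 1258) = 2303/(-155) = 2303*(-1/155) = -2303/155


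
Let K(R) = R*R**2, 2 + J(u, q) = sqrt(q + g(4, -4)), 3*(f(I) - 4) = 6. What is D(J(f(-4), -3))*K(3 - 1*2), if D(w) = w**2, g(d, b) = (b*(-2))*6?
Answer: 49 - 12*sqrt(5) ≈ 22.167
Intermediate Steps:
g(d, b) = -12*b (g(d, b) = -2*b*6 = -12*b)
f(I) = 6 (f(I) = 4 + (1/3)*6 = 4 + 2 = 6)
J(u, q) = -2 + sqrt(48 + q) (J(u, q) = -2 + sqrt(q - 12*(-4)) = -2 + sqrt(q + 48) = -2 + sqrt(48 + q))
K(R) = R**3
D(J(f(-4), -3))*K(3 - 1*2) = (-2 + sqrt(48 - 3))**2*(3 - 1*2)**3 = (-2 + sqrt(45))**2*(3 - 2)**3 = (-2 + 3*sqrt(5))**2*1**3 = (-2 + 3*sqrt(5))**2*1 = (-2 + 3*sqrt(5))**2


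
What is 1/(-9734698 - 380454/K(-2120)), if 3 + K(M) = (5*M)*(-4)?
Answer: -42397/412722371560 ≈ -1.0273e-7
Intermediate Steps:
K(M) = -3 - 20*M (K(M) = -3 + (5*M)*(-4) = -3 - 20*M)
1/(-9734698 - 380454/K(-2120)) = 1/(-9734698 - 380454/(-3 - 20*(-2120))) = 1/(-9734698 - 380454/(-3 + 42400)) = 1/(-9734698 - 380454/42397) = 1/(-412722371560/42397) = -42397/412722371560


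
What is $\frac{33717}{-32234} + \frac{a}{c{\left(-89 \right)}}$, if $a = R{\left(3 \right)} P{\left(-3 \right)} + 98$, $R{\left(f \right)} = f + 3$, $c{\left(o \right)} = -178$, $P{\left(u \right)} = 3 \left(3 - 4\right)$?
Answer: $- \frac{4290173}{2868826} \approx -1.4954$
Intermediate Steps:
$P{\left(u \right)} = -3$ ($P{\left(u \right)} = 3 \left(-1\right) = -3$)
$R{\left(f \right)} = 3 + f$
$a = 80$ ($a = \left(3 + 3\right) \left(-3\right) + 98 = 6 \left(-3\right) + 98 = -18 + 98 = 80$)
$\frac{33717}{-32234} + \frac{a}{c{\left(-89 \right)}} = \frac{33717}{-32234} + \frac{80}{-178} = 33717 \left(- \frac{1}{32234}\right) + 80 \left(- \frac{1}{178}\right) = - \frac{33717}{32234} - \frac{40}{89} = - \frac{4290173}{2868826}$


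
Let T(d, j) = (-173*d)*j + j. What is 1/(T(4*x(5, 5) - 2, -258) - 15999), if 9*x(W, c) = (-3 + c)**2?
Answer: -3/78527 ≈ -3.8203e-5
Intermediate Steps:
x(W, c) = (-3 + c)**2/9
T(d, j) = j - 173*d*j (T(d, j) = -173*d*j + j = j - 173*d*j)
1/(T(4*x(5, 5) - 2, -258) - 15999) = 1/(-258*(1 - 173*(4*((-3 + 5)**2/9) - 2)) - 15999) = 1/(-258*(1 - 173*(4*((1/9)*2**2) - 2)) - 15999) = 1/(-258*(1 - 173*(4*((1/9)*4) - 2)) - 15999) = 1/(-258*(1 - 173*(4*(4/9) - 2)) - 15999) = 1/(-258*(1 - 173*(16/9 - 2)) - 15999) = 1/(-258*(1 - 173*(-2/9)) - 15999) = 1/(-258*(1 + 346/9) - 15999) = 1/(-258*355/9 - 15999) = 1/(-30530/3 - 15999) = 1/(-78527/3) = -3/78527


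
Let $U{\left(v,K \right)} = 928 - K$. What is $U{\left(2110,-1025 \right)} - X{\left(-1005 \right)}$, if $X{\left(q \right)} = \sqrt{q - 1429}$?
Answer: $1953 - i \sqrt{2434} \approx 1953.0 - 49.336 i$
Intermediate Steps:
$X{\left(q \right)} = \sqrt{-1429 + q}$
$U{\left(2110,-1025 \right)} - X{\left(-1005 \right)} = \left(928 - -1025\right) - \sqrt{-1429 - 1005} = \left(928 + 1025\right) - \sqrt{-2434} = 1953 - i \sqrt{2434}$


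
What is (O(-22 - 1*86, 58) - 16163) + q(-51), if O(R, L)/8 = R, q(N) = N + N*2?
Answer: -17180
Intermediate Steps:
q(N) = 3*N (q(N) = N + 2*N = 3*N)
O(R, L) = 8*R
(O(-22 - 1*86, 58) - 16163) + q(-51) = (8*(-22 - 1*86) - 16163) + 3*(-51) = (8*(-22 - 86) - 16163) - 153 = (8*(-108) - 16163) - 153 = (-864 - 16163) - 153 = -17027 - 153 = -17180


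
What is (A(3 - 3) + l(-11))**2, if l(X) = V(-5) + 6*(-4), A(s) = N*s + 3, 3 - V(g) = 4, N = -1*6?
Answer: 484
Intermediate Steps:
N = -6
V(g) = -1 (V(g) = 3 - 1*4 = 3 - 4 = -1)
A(s) = 3 - 6*s (A(s) = -6*s + 3 = 3 - 6*s)
l(X) = -25 (l(X) = -1 + 6*(-4) = -1 - 24 = -25)
(A(3 - 3) + l(-11))**2 = ((3 - 6*(3 - 3)) - 25)**2 = ((3 - 6*0) - 25)**2 = ((3 + 0) - 25)**2 = (3 - 25)**2 = (-22)**2 = 484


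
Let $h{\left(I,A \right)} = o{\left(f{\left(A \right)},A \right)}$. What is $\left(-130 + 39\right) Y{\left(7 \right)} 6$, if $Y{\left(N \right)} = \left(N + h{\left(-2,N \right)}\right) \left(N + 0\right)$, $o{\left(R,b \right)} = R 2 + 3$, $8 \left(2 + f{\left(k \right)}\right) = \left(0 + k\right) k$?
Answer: $- \frac{139503}{2} \approx -69752.0$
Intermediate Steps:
$f{\left(k \right)} = -2 + \frac{k^{2}}{8}$ ($f{\left(k \right)} = -2 + \frac{\left(0 + k\right) k}{8} = -2 + \frac{k k}{8} = -2 + \frac{k^{2}}{8}$)
$o{\left(R,b \right)} = 3 + 2 R$ ($o{\left(R,b \right)} = 2 R + 3 = 3 + 2 R$)
$h{\left(I,A \right)} = -1 + \frac{A^{2}}{4}$ ($h{\left(I,A \right)} = 3 + 2 \left(-2 + \frac{A^{2}}{8}\right) = 3 + \left(-4 + \frac{A^{2}}{4}\right) = -1 + \frac{A^{2}}{4}$)
$Y{\left(N \right)} = N \left(-1 + N + \frac{N^{2}}{4}\right)$ ($Y{\left(N \right)} = \left(N + \left(-1 + \frac{N^{2}}{4}\right)\right) \left(N + 0\right) = \left(-1 + N + \frac{N^{2}}{4}\right) N = N \left(-1 + N + \frac{N^{2}}{4}\right)$)
$\left(-130 + 39\right) Y{\left(7 \right)} 6 = \left(-130 + 39\right) 7 \left(-1 + 7 + \frac{7^{2}}{4}\right) 6 = - 91 \cdot 7 \left(-1 + 7 + \frac{1}{4} \cdot 49\right) 6 = - 91 \cdot 7 \left(-1 + 7 + \frac{49}{4}\right) 6 = - 91 \cdot 7 \cdot \frac{73}{4} \cdot 6 = - 91 \cdot \frac{511}{4} \cdot 6 = \left(-91\right) \frac{1533}{2} = - \frac{139503}{2}$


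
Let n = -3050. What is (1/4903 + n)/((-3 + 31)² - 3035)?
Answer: 14954149/11036653 ≈ 1.3550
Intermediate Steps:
(1/4903 + n)/((-3 + 31)² - 3035) = (1/4903 - 3050)/((-3 + 31)² - 3035) = (1/4903 - 3050)/(28² - 3035) = -14954149/(4903*(784 - 3035)) = -14954149/4903/(-2251) = -14954149/4903*(-1/2251) = 14954149/11036653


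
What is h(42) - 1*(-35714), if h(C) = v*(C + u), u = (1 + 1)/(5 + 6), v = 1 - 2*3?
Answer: 390534/11 ≈ 35503.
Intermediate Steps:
v = -5 (v = 1 - 6 = -5)
u = 2/11 ≈ 0.18182
h(C) = -10/11 - 5*C (h(C) = -5*(C + 2/11) = -5*(2/11 + C) = -10/11 - 5*C)
h(42) - 1*(-35714) = (-10/11 - 5*42) - 1*(-35714) = (-10/11 - 210) + 35714 = -2320/11 + 35714 = 390534/11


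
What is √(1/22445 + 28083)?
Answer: 2*√787903670/335 ≈ 167.58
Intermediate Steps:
√(1/22445 + 28083) = √(630322936/22445) = 2*√787903670/335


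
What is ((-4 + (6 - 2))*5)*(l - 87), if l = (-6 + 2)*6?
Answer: 0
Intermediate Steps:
l = -24 (l = -4*6 = -24)
((-4 + (6 - 2))*5)*(l - 87) = ((-4 + (6 - 2))*5)*(-24 - 87) = ((-4 + 4)*5)*(-111) = (0*5)*(-111) = 0*(-111) = 0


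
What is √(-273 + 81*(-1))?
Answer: I*√354 ≈ 18.815*I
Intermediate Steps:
√(-273 + 81*(-1)) = √(-273 - 81) = √(-354) = I*√354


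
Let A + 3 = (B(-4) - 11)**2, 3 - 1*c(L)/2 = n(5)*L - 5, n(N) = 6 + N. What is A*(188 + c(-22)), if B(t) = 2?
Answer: 53664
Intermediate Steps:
c(L) = 16 - 22*L (c(L) = 6 - 2*((6 + 5)*L - 5) = 6 - 2*(11*L - 5) = 6 - 2*(-5 + 11*L) = 6 + (10 - 22*L) = 16 - 22*L)
A = 78 (A = -3 + (2 - 11)**2 = -3 + (-9)**2 = -3 + 81 = 78)
A*(188 + c(-22)) = 78*(188 + (16 - 22*(-22))) = 78*(188 + (16 + 484)) = 78*(188 + 500) = 78*688 = 53664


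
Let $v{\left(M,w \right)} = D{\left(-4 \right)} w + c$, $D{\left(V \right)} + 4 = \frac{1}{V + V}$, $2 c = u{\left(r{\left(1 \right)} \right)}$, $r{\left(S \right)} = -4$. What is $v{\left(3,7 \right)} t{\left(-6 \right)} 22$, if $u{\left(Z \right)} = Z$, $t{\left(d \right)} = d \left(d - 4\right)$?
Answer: $-40755$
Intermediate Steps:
$t{\left(d \right)} = d \left(-4 + d\right)$
$c = -2$ ($c = \frac{1}{2} \left(-4\right) = -2$)
$D{\left(V \right)} = -4 + \frac{1}{2 V}$ ($D{\left(V \right)} = -4 + \frac{1}{V + V} = -4 + \frac{1}{2 V}$)
$v{\left(M,w \right)} = -2 - \frac{33 w}{8}$ ($v{\left(M,w \right)} = \left(-4 + \frac{1}{2 \left(-4\right)}\right) w - 2 = \left(-4 + \frac{1}{2} \left(- \frac{1}{4}\right)\right) w - 2 = \left(-4 - \frac{1}{8}\right) w - 2 = - \frac{33 w}{8} - 2 = -2 - \frac{33 w}{8}$)
$v{\left(3,7 \right)} t{\left(-6 \right)} 22 = \left(-2 - \frac{231}{8}\right) \left(- 6 \left(-4 - 6\right)\right) 22 = \left(-2 - \frac{231}{8}\right) \left(\left(-6\right) \left(-10\right)\right) 22 = \left(- \frac{247}{8}\right) 60 \cdot 22 = \left(- \frac{3705}{2}\right) 22 = -40755$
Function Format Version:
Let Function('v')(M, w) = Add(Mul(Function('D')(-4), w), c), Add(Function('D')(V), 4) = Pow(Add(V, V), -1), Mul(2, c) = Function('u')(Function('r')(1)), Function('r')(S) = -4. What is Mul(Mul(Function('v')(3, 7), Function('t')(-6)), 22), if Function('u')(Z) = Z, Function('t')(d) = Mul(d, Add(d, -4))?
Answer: -40755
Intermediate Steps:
Function('t')(d) = Mul(d, Add(-4, d))
c = -2 (c = Mul(Rational(1, 2), -4) = -2)
Function('D')(V) = Add(-4, Mul(Rational(1, 2), Pow(V, -1))) (Function('D')(V) = Add(-4, Pow(Add(V, V), -1)) = Add(-4, Pow(Mul(2, V), -1)) = Add(-4, Mul(Rational(1, 2), Pow(V, -1))))
Function('v')(M, w) = Add(-2, Mul(Rational(-33, 8), w)) (Function('v')(M, w) = Add(Mul(Add(-4, Mul(Rational(1, 2), Pow(-4, -1))), w), -2) = Add(Mul(Add(-4, Mul(Rational(1, 2), Rational(-1, 4))), w), -2) = Add(Mul(Add(-4, Rational(-1, 8)), w), -2) = Add(Mul(Rational(-33, 8), w), -2) = Add(-2, Mul(Rational(-33, 8), w)))
Mul(Mul(Function('v')(3, 7), Function('t')(-6)), 22) = Mul(Mul(Add(-2, Mul(Rational(-33, 8), 7)), Mul(-6, Add(-4, -6))), 22) = Mul(Mul(Add(-2, Rational(-231, 8)), Mul(-6, -10)), 22) = Mul(Mul(Rational(-247, 8), 60), 22) = Mul(Rational(-3705, 2), 22) = -40755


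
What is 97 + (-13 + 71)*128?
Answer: 7521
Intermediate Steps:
97 + (-13 + 71)*128 = 97 + 58*128 = 97 + 7424 = 7521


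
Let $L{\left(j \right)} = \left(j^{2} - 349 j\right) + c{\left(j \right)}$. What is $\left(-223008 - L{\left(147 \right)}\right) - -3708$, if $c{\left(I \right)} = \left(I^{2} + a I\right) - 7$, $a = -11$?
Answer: $-209591$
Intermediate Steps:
$c{\left(I \right)} = -7 + I^{2} - 11 I$ ($c{\left(I \right)} = \left(I^{2} - 11 I\right) - 7 = -7 + I^{2} - 11 I$)
$L{\left(j \right)} = -7 - 360 j + 2 j^{2}$ ($L{\left(j \right)} = \left(j^{2} - 349 j\right) - \left(7 - j^{2} + 11 j\right) = -7 - 360 j + 2 j^{2}$)
$\left(-223008 - L{\left(147 \right)}\right) - -3708 = \left(-223008 - \left(-7 - 52920 + 2 \cdot 147^{2}\right)\right) - -3708 = \left(-223008 - \left(-7 - 52920 + 2 \cdot 21609\right)\right) + 3708 = \left(-223008 - \left(-7 - 52920 + 43218\right)\right) + 3708 = \left(-223008 - -9709\right) + 3708 = \left(-223008 + 9709\right) + 3708 = -213299 + 3708 = -209591$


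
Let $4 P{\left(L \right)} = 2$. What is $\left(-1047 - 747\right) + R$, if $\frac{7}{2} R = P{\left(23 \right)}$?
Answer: $- \frac{12557}{7} \approx -1793.9$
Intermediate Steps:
$P{\left(L \right)} = \frac{1}{2}$ ($P{\left(L \right)} = \frac{1}{4} \cdot 2 = \frac{1}{2}$)
$R = \frac{1}{7}$ ($R = \frac{2}{7} \cdot \frac{1}{2} = \frac{1}{7} \approx 0.14286$)
$\left(-1047 - 747\right) + R = \left(-1047 - 747\right) + \frac{1}{7} = -1794 + \frac{1}{7} = - \frac{12557}{7}$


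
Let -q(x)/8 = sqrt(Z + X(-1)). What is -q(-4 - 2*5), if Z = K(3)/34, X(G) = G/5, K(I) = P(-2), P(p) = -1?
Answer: 4*I*sqrt(6630)/85 ≈ 3.8318*I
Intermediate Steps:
K(I) = -1
X(G) = G/5 (X(G) = G*(1/5) = G/5)
Z = -1/34 ≈ -0.029412
q(x) = -4*I*sqrt(6630)/85 (q(x) = -8*sqrt(-1/34 + (1/5)*(-1)) = -8*sqrt(-1/34 - 1/5) = -4*I*sqrt(6630)/85)
-q(-4 - 2*5) = -(-4)*I*sqrt(6630)/85 = 4*I*sqrt(6630)/85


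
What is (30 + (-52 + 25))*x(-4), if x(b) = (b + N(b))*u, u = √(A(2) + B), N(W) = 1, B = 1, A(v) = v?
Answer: -9*√3 ≈ -15.588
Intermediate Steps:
u = √3 (u = √(2 + 1) = √3 ≈ 1.7320)
x(b) = √3*(1 + b) (x(b) = (b + 1)*√3 = (1 + b)*√3 = √3*(1 + b))
(30 + (-52 + 25))*x(-4) = (30 + (-52 + 25))*(√3*(1 - 4)) = (30 - 27)*(√3*(-3)) = 3*(-3*√3) = -9*√3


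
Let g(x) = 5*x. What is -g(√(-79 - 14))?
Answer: -5*I*√93 ≈ -48.218*I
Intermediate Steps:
-g(√(-79 - 14)) = -5*√(-79 - 14) = -5*√(-93) = -5*I*√93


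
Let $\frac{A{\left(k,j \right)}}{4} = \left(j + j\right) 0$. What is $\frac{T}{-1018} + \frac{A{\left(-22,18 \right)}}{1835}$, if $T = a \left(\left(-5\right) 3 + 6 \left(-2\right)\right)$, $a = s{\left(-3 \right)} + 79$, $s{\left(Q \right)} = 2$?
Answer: $\frac{2187}{1018} \approx 2.1483$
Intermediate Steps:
$a = 81$ ($a = 2 + 79 = 81$)
$A{\left(k,j \right)} = 0$ ($A{\left(k,j \right)} = 4 \left(j + j\right) 0 = 4 \cdot 2 j 0 = 4 \cdot 0 = 0$)
$T = -2187$ ($T = 81 \left(\left(-5\right) 3 + 6 \left(-2\right)\right) = 81 \left(-15 - 12\right) = 81 \left(-27\right) = -2187$)
$\frac{T}{-1018} + \frac{A{\left(-22,18 \right)}}{1835} = - \frac{2187}{-1018} + \frac{0}{1835} = \left(-2187\right) \left(- \frac{1}{1018}\right) + 0 \cdot \frac{1}{1835} = \frac{2187}{1018} + 0 = \frac{2187}{1018}$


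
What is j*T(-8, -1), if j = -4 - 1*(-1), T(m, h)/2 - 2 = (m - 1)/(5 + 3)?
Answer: -21/4 ≈ -5.2500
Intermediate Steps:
T(m, h) = 15/4 + m/4 (T(m, h) = 4 + 2*((m - 1)/(5 + 3)) = 4 + 2*((-1 + m)/8) = 4 + 2*((-1 + m)*(⅛)) = 4 + 2*(-⅛ + m/8) = 4 + (-¼ + m/4) = 15/4 + m/4)
j = -3 (j = -4 + 1 = -3)
j*T(-8, -1) = -3*(15/4 + (¼)*(-8)) = -3*(15/4 - 2) = -3*7/4 = -21/4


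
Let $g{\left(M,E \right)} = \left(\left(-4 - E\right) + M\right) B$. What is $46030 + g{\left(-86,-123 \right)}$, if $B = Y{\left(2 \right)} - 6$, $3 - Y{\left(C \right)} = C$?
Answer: $45865$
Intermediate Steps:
$Y{\left(C \right)} = 3 - C$
$B = -5$ ($B = \left(3 - 2\right) - 6 = 1 - 6 = -5$)
$g{\left(M,E \right)} = 20 - 5 M + 5 E$ ($g{\left(M,E \right)} = \left(\left(-4 - E\right) + M\right) \left(-5\right) = \left(-4 + M - E\right) \left(-5\right) = 20 - 5 M + 5 E$)
$46030 + g{\left(-86,-123 \right)} = 46030 + \left(20 - -430 + 5 \left(-123\right)\right) = 46030 + \left(20 + 430 - 615\right) = 46030 - 165 = 45865$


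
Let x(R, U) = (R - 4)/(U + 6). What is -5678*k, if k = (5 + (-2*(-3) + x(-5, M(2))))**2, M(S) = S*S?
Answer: -28960639/50 ≈ -5.7921e+5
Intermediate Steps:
M(S) = S**2
x(R, U) = (-4 + R)/(6 + U)
k = 10201/100 (k = (5 + (-2*(-3) + (-4 - 5)/(6 + 2**2)))**2 = (5 + (6 - 9/(6 + 4)))**2 = (5 + (6 - 9/10))**2 = (5 + 51/10)**2 = (101/10)**2 = 10201/100 ≈ 102.01)
-5678*k = -5678*10201/100 = -28960639/50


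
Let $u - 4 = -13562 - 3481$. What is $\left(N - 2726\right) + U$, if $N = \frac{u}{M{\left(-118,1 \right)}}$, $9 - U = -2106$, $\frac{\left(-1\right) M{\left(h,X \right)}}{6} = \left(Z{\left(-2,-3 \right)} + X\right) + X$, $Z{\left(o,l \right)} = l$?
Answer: $- \frac{20705}{6} \approx -3450.8$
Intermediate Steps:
$u = -17039$ ($u = 4 - 17043 = -17039$)
$M{\left(h,X \right)} = 18 - 12 X$ ($M{\left(h,X \right)} = - 6 \left(\left(-3 + X\right) + X\right) = - 6 \left(-3 + 2 X\right) = 18 - 12 X$)
$U = 2115$ ($U = 9 - -2106 = 9 + 2106 = 2115$)
$N = - \frac{17039}{6}$ ($N = - \frac{17039}{18 - 12} = - \frac{17039}{6} \approx -2839.8$)
$\left(N - 2726\right) + U = \left(- \frac{17039}{6} - 2726\right) + 2115 = - \frac{33395}{6} + 2115 = - \frac{20705}{6}$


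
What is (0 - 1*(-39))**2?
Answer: 1521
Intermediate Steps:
(0 - 1*(-39))**2 = (0 + 39)**2 = 39**2 = 1521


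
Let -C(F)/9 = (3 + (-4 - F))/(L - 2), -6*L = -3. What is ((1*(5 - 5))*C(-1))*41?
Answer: 0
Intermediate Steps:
L = ½ (L = -⅙*(-3) = ½ ≈ 0.50000)
C(F) = -6 - 6*F (C(F) = -9*(3 + (-4 - F))/(½ - 2) = -9*(-1 - F)/(-3/2) = -9*(-1 - F)*(-2)/3 = -9*(⅔ + 2*F/3) = -6 - 6*F)
((1*(5 - 5))*C(-1))*41 = ((1*(5 - 5))*(-6 - 6*(-1)))*41 = ((1*0)*(-6 + 6))*41 = (0*0)*41 = 0*41 = 0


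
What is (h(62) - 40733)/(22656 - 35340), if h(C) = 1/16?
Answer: 651727/202944 ≈ 3.2114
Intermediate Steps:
h(C) = 1/16
(h(62) - 40733)/(22656 - 35340) = (1/16 - 40733)/(22656 - 35340) = -651727/16/(-12684) = -651727/16*(-1/12684) = 651727/202944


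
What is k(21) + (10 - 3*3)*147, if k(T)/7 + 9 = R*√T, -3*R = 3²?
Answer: 84 - 21*√21 ≈ -12.234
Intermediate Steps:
R = -3 (R = -⅓*3² = -⅓*9 = -3)
k(T) = -63 - 21*√T (k(T) = -63 + 7*(-3*√T) = -63 - 21*√T)
k(21) + (10 - 3*3)*147 = (-63 - 21*√21) + (10 - 3*3)*147 = (-63 - 21*√21) + (10 - 9)*147 = (-63 - 21*√21) + 1*147 = (-63 - 21*√21) + 147 = 84 - 21*√21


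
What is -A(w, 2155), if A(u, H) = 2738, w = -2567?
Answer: -2738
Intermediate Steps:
-A(w, 2155) = -1*2738 = -2738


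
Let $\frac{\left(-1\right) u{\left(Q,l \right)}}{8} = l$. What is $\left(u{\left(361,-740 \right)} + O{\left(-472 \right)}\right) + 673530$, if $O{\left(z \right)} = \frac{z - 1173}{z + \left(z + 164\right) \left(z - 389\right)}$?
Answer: $\frac{179861284555}{264716} \approx 6.7945 \cdot 10^{5}$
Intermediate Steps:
$u{\left(Q,l \right)} = - 8 l$
$O{\left(z \right)} = \frac{-1173 + z}{z + \left(-389 + z\right) \left(164 + z\right)}$ ($O{\left(z \right)} = \frac{-1173 + z}{z + \left(164 + z\right) \left(-389 + z\right)} = \frac{-1173 + z}{z + \left(-389 + z\right) \left(164 + z\right)}$)
$\left(u{\left(361,-740 \right)} + O{\left(-472 \right)}\right) + 673530 = \left(\left(-8\right) \left(-740\right) + \frac{1173 - -472}{63796 - \left(-472\right)^{2} + 224 \left(-472\right)}\right) + 673530 = \left(5920 + \frac{1173 + 472}{63796 - 222784 - 105728}\right) + 673530 = \left(5920 + \frac{1}{63796 - 222784 - 105728} \cdot 1645\right) + 673530 = \left(5920 + \frac{1}{-264716} \cdot 1645\right) + 673530 = \left(5920 - \frac{1645}{264716}\right) + 673530 = \frac{1567117075}{264716} + 673530 = \frac{179861284555}{264716}$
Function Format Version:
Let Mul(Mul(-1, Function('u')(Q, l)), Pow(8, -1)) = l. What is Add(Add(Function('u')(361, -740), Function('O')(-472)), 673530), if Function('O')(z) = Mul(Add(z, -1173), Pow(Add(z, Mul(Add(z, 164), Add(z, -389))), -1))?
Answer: Rational(179861284555, 264716) ≈ 6.7945e+5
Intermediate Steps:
Function('u')(Q, l) = Mul(-8, l)
Function('O')(z) = Mul(Pow(Add(z, Mul(Add(-389, z), Add(164, z))), -1), Add(-1173, z)) (Function('O')(z) = Mul(Add(-1173, z), Pow(Add(z, Mul(Add(164, z), Add(-389, z))), -1)) = Mul(Add(-1173, z), Pow(Add(z, Mul(Add(-389, z), Add(164, z))), -1)) = Mul(Pow(Add(z, Mul(Add(-389, z), Add(164, z))), -1), Add(-1173, z)))
Add(Add(Function('u')(361, -740), Function('O')(-472)), 673530) = Add(Add(Mul(-8, -740), Mul(Pow(Add(63796, Mul(-1, Pow(-472, 2)), Mul(224, -472)), -1), Add(1173, Mul(-1, -472)))), 673530) = Add(Add(5920, Mul(Pow(Add(63796, Mul(-1, 222784), -105728), -1), Add(1173, 472))), 673530) = Add(Add(5920, Mul(Pow(Add(63796, -222784, -105728), -1), 1645)), 673530) = Add(Add(5920, Mul(Pow(-264716, -1), 1645)), 673530) = Add(Add(5920, Mul(Rational(-1, 264716), 1645)), 673530) = Add(Add(5920, Rational(-1645, 264716)), 673530) = Add(Rational(1567117075, 264716), 673530) = Rational(179861284555, 264716)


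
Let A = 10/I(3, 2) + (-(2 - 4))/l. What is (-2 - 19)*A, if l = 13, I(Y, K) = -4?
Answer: 1281/26 ≈ 49.269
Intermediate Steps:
A = -61/26 (A = 10/(-4) - (2 - 4)/13 = 10*(-¼) - 1*(-2)*(1/13) = -5/2 + 2*(1/13) = -5/2 + 2/13 = -61/26 ≈ -2.3462)
(-2 - 19)*A = (-2 - 19)*(-61/26) = -21*(-61/26) = 1281/26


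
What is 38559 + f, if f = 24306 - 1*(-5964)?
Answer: 68829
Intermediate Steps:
f = 30270 (f = 24306 + 5964 = 30270)
38559 + f = 38559 + 30270 = 68829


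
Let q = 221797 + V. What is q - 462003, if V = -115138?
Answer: -355344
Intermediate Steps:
q = 106659 (q = 221797 - 115138 = 106659)
q - 462003 = 106659 - 462003 = -355344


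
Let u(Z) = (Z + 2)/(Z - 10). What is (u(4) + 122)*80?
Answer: 9680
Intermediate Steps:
u(Z) = (2 + Z)/(-10 + Z)
(u(4) + 122)*80 = ((2 + 4)/(-10 + 4) + 122)*80 = (6/(-6) + 122)*80 = (-⅙*6 + 122)*80 = (-1 + 122)*80 = 121*80 = 9680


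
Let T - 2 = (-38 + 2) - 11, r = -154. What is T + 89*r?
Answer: -13751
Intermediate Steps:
T = -45 (T = 2 + ((-38 + 2) - 11) = 2 + (-36 - 11) = 2 - 47 = -45)
T + 89*r = -45 + 89*(-154) = -45 - 13706 = -13751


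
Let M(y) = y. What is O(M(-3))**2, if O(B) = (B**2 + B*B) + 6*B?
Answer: 0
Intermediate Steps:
O(B) = 2*B**2 + 6*B (O(B) = (B**2 + B**2) + 6*B = 2*B**2 + 6*B)
O(M(-3))**2 = (2*(-3)*(3 - 3))**2 = (2*(-3)*0)**2 = 0**2 = 0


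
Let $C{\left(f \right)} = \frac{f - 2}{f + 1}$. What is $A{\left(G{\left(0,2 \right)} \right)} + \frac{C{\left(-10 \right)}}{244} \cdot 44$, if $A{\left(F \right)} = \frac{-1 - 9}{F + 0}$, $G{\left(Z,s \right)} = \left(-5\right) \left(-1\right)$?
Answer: $- \frac{322}{183} \approx -1.7596$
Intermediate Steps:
$C{\left(f \right)} = \frac{-2 + f}{1 + f}$
$G{\left(Z,s \right)} = 5$
$A{\left(F \right)} = - \frac{10}{F}$
$A{\left(G{\left(0,2 \right)} \right)} + \frac{C{\left(-10 \right)}}{244} \cdot 44 = - \frac{10}{5} + \frac{\frac{1}{1 - 10} \left(-2 - 10\right)}{244} \cdot 44 = \left(-10\right) \frac{1}{5} + \frac{1}{-9} \left(-12\right) \frac{1}{244} \cdot 44 = -2 + \left(- \frac{1}{9}\right) \left(-12\right) \frac{1}{244} \cdot 44 = -2 + \frac{4}{3} \cdot \frac{1}{244} \cdot 44 = -2 + \frac{1}{183} \cdot 44 = -2 + \frac{44}{183} = - \frac{322}{183}$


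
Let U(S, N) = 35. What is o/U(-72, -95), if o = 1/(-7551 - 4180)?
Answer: -1/410585 ≈ -2.4356e-6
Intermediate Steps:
o = -1/11731 (o = 1/(-11731) = -1/11731 ≈ -8.5244e-5)
o/U(-72, -95) = -1/11731/35 = -1/11731*1/35 = -1/410585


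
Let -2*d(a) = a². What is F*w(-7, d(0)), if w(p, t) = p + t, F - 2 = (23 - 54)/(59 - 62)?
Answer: -259/3 ≈ -86.333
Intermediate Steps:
d(a) = -a²/2
F = 37/3 (F = 2 + (23 - 54)/(59 - 62) = 2 - 31/(-3) = 2 - 31*(-⅓) = 2 + 31/3 = 37/3 ≈ 12.333)
F*w(-7, d(0)) = 37*(-7 - ½*0²)/3 = 37*(-7 - ½*0)/3 = 37*(-7 + 0)/3 = (37/3)*(-7) = -259/3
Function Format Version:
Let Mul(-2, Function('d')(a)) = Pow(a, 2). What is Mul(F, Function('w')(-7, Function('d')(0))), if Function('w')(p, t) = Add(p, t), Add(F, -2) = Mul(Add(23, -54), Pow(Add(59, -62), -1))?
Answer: Rational(-259, 3) ≈ -86.333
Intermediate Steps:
Function('d')(a) = Mul(Rational(-1, 2), Pow(a, 2))
F = Rational(37, 3) (F = Add(2, Mul(Add(23, -54), Pow(Add(59, -62), -1))) = Add(2, Mul(-31, Pow(-3, -1))) = Add(2, Mul(-31, Rational(-1, 3))) = Add(2, Rational(31, 3)) = Rational(37, 3) ≈ 12.333)
Mul(F, Function('w')(-7, Function('d')(0))) = Mul(Rational(37, 3), Add(-7, Mul(Rational(-1, 2), Pow(0, 2)))) = Mul(Rational(37, 3), Add(-7, Mul(Rational(-1, 2), 0))) = Mul(Rational(37, 3), Add(-7, 0)) = Mul(Rational(37, 3), -7) = Rational(-259, 3)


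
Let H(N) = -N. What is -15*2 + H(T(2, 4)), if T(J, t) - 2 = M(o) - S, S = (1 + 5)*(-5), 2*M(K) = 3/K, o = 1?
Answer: -127/2 ≈ -63.500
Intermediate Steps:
M(K) = 3/(2*K) (M(K) = (3/K)/2 = 3/(2*K))
S = -30 (S = 6*(-5) = -30)
T(J, t) = 67/2 (T(J, t) = 2 + ((3/2)/1 - 1*(-30)) = 2 + ((3/2)*1 + 30) = 2 + (3/2 + 30) = 2 + 63/2 = 67/2)
-15*2 + H(T(2, 4)) = -15*2 - 1*67/2 = -30 - 67/2 = -127/2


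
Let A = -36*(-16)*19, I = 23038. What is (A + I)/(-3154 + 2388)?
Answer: -16991/383 ≈ -44.363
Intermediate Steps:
A = 10944 (A = 576*19 = 10944)
(A + I)/(-3154 + 2388) = (10944 + 23038)/(-3154 + 2388) = 33982/(-766) = 33982*(-1/766) = -16991/383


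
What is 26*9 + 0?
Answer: 234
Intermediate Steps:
26*9 + 0 = 234 + 0 = 234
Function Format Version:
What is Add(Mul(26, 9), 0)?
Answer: 234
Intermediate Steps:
Add(Mul(26, 9), 0) = Add(234, 0) = 234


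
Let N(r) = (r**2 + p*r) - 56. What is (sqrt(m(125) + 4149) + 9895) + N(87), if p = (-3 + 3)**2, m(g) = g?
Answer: 17408 + sqrt(4274) ≈ 17473.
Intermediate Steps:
p = 0 (p = 0**2 = 0)
N(r) = -56 + r**2 (N(r) = (r**2 + 0*r) - 56 = (r**2 + 0) - 56 = r**2 - 56 = -56 + r**2)
(sqrt(m(125) + 4149) + 9895) + N(87) = (sqrt(125 + 4149) + 9895) + (-56 + 87**2) = (sqrt(4274) + 9895) + (-56 + 7569) = (9895 + sqrt(4274)) + 7513 = 17408 + sqrt(4274)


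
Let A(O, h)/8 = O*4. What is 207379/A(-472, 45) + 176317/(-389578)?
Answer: -41726694015/2942093056 ≈ -14.183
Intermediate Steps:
A(O, h) = 32*O (A(O, h) = 8*(O*4) = 8*(4*O) = 32*O)
207379/A(-472, 45) + 176317/(-389578) = 207379/((32*(-472))) + 176317/(-389578) = 207379/(-15104) + 176317*(-1/389578) = 207379*(-1/15104) - 176317/389578 = -207379/15104 - 176317/389578 = -41726694015/2942093056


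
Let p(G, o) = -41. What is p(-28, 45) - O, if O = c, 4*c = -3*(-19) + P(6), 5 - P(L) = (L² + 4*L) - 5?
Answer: -171/4 ≈ -42.750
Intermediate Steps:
P(L) = 10 - L² - 4*L (P(L) = 5 - ((L² + 4*L) - 5) = 5 - (-5 + L² + 4*L) = 5 + (5 - L² - 4*L) = 10 - L² - 4*L)
c = 7/4 (c = (-3*(-19) + (10 - 1*6² - 4*6))/4 = (57 + (10 - 1*36 - 24))/4 = (57 + (10 - 36 - 24))/4 = (57 - 50)/4 = (¼)*7 = 7/4 ≈ 1.7500)
O = 7/4 ≈ 1.7500
p(-28, 45) - O = -41 - 1*7/4 = -41 - 7/4 = -171/4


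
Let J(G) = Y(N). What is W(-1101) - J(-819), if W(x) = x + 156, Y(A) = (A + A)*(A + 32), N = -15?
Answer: -435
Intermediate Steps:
Y(A) = 2*A*(32 + A) (Y(A) = (2*A)*(32 + A) = 2*A*(32 + A))
W(x) = 156 + x
J(G) = -510 (J(G) = 2*(-15)*(32 - 15) = 2*(-15)*17 = -510)
W(-1101) - J(-819) = (156 - 1101) - 1*(-510) = -945 + 510 = -435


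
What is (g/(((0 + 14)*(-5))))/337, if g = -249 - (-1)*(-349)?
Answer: 299/11795 ≈ 0.025350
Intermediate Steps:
g = -598 (g = -249 - 1*349 = -249 - 349 = -598)
(g/(((0 + 14)*(-5))))/337 = -598*(-1/(5*(0 + 14)))/337 = -598/(14*(-5))*(1/337) = -598/(-70)*(1/337) = -598*(-1/70)*(1/337) = (299/35)*(1/337) = 299/11795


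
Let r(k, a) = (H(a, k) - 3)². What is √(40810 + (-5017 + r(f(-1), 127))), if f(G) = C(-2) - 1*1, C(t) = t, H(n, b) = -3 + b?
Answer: 3*√3986 ≈ 189.40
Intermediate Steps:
f(G) = -3 (f(G) = -2 - 1*1 = -2 - 1 = -3)
r(k, a) = (-6 + k)² (r(k, a) = ((-3 + k) - 3)² = (-6 + k)²)
√(40810 + (-5017 + r(f(-1), 127))) = √(40810 + (-5017 + (-6 - 3)²)) = √(40810 + (-5017 + (-9)²)) = √(40810 + (-5017 + 81)) = √(40810 - 4936) = √35874 = 3*√3986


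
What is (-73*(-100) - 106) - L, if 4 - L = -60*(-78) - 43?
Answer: 11827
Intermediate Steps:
L = -4633 (L = 4 - (-60*(-78) - 43) = 4 - (4680 - 43) = 4 - 1*4637 = 4 - 4637 = -4633)
(-73*(-100) - 106) - L = (-73*(-100) - 106) - 1*(-4633) = (7300 - 106) + 4633 = 7194 + 4633 = 11827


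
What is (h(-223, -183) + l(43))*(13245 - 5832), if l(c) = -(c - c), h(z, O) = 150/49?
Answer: 158850/7 ≈ 22693.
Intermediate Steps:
h(z, O) = 150/49 (h(z, O) = 150*(1/49) = 150/49)
l(c) = 0 (l(c) = -1*0 = 0)
(h(-223, -183) + l(43))*(13245 - 5832) = (150/49 + 0)*(13245 - 5832) = (150/49)*7413 = 158850/7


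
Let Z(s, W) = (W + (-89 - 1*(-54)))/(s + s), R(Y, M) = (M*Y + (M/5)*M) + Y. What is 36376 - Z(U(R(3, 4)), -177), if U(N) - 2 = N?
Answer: 3674506/101 ≈ 36381.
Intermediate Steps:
R(Y, M) = Y + M²/5 + M*Y (R(Y, M) = (M*Y + (M*(⅕))*M) + Y = (M*Y + (M/5)*M) + Y = (M*Y + M²/5) + Y = (M²/5 + M*Y) + Y = Y + M²/5 + M*Y)
U(N) = 2 + N
Z(s, W) = (-35 + W)/(2*s) (Z(s, W) = (W + (-89 + 54))/((2*s)) = (W - 35)*(1/(2*s)) = (-35 + W)*(1/(2*s)) = (-35 + W)/(2*s))
36376 - Z(U(R(3, 4)), -177) = 36376 - (-35 - 177)/(2*(2 + (3 + (⅕)*4² + 4*3))) = 36376 - (-212)/(2*(2 + (3 + (⅕)*16 + 12))) = 36376 - (-212)/(2*(2 + (3 + 16/5 + 12))) = 36376 - (-212)/(2*(2 + 91/5)) = 36376 - (-212)/(2*101/5) = 36376 - 5*(-212)/(2*101) = 36376 - 1*(-530/101) = 36376 + 530/101 = 3674506/101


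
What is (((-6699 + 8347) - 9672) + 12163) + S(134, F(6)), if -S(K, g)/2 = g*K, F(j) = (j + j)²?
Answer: -34453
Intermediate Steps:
F(j) = 4*j² (F(j) = (2*j)² = 4*j²)
S(K, g) = -2*K*g (S(K, g) = -2*g*K = -2*K*g)
(((-6699 + 8347) - 9672) + 12163) + S(134, F(6)) = (((-6699 + 8347) - 9672) + 12163) - 2*134*4*6² = ((1648 - 9672) + 12163) - 2*134*4*36 = (-8024 + 12163) - 2*134*144 = 4139 - 38592 = -34453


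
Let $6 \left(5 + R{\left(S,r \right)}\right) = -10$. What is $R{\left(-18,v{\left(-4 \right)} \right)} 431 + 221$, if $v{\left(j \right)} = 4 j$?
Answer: $- \frac{7957}{3} \approx -2652.3$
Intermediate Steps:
$R{\left(S,r \right)} = - \frac{20}{3}$ ($R{\left(S,r \right)} = -5 + \frac{1}{6} \left(-10\right) = -5 - \frac{5}{3} = - \frac{20}{3}$)
$R{\left(-18,v{\left(-4 \right)} \right)} 431 + 221 = \left(- \frac{20}{3}\right) 431 + 221 = - \frac{8620}{3} + 221 = - \frac{7957}{3}$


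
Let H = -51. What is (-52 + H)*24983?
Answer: -2573249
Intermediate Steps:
(-52 + H)*24983 = (-52 - 51)*24983 = -103*24983 = -2573249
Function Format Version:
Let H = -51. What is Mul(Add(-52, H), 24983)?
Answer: -2573249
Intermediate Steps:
Mul(Add(-52, H), 24983) = Mul(Add(-52, -51), 24983) = Mul(-103, 24983) = -2573249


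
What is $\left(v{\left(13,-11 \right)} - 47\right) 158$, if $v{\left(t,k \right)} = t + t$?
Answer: $-3318$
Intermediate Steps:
$v{\left(t,k \right)} = 2 t$
$\left(v{\left(13,-11 \right)} - 47\right) 158 = \left(2 \cdot 13 - 47\right) 158 = \left(26 - 47\right) 158 = \left(-21\right) 158 = -3318$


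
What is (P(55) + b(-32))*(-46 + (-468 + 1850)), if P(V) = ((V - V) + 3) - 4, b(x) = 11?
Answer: 13360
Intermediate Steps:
P(V) = -1 (P(V) = (0 + 3) - 4 = 3 - 4 = -1)
(P(55) + b(-32))*(-46 + (-468 + 1850)) = (-1 + 11)*(-46 + (-468 + 1850)) = 10*(-46 + 1382) = 10*1336 = 13360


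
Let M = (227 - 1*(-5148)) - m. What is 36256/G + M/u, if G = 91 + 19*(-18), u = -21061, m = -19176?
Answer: -769749917/5286311 ≈ -145.61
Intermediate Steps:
G = -251 (G = 91 - 342 = -251)
M = 24551 (M = (227 - 1*(-5148)) - 1*(-19176) = (227 + 5148) + 19176 = 5375 + 19176 = 24551)
36256/G + M/u = 36256/(-251) + 24551/(-21061) = 36256*(-1/251) + 24551*(-1/21061) = -36256/251 - 24551/21061 = -769749917/5286311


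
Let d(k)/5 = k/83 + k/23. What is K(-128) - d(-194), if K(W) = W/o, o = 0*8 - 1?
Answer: 347172/1909 ≈ 181.86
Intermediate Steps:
o = -1 (o = 0 - 1 = -1)
d(k) = 530*k/1909 (d(k) = 5*(k/83 + k/23) = 5*(106*k/1909) = 530*k/1909)
K(W) = -W (K(W) = W/(-1) = W*(-1) = -W)
K(-128) - d(-194) = -1*(-128) - 530*(-194)/1909 = 128 - 1*(-102820/1909) = 128 + 102820/1909 = 347172/1909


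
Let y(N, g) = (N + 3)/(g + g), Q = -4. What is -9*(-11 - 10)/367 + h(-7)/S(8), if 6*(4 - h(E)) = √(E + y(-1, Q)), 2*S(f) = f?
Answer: 556/367 - I*√29/48 ≈ 1.515 - 0.11219*I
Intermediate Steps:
y(N, g) = (3 + N)/(2*g) (y(N, g) = (3 + N)/((2*g)) = (3 + N)*(1/(2*g)) = (3 + N)/(2*g))
S(f) = f/2
h(E) = 4 - √(-¼ + E)/6 (h(E) = 4 - √(E + (½)*(3 - 1)/(-4))/6 = 4 - √(E + (½)*(-¼)*2)/6 = 4 - √(E - ¼)/6 = 4 - √(-¼ + E)/6)
-9*(-11 - 10)/367 + h(-7)/S(8) = -9*(-11 - 10)/367 + (4 - √(-1 + 4*(-7))/12)/(((½)*8)) = -9*(-21)*(1/367) + (4 - √(-1 - 28)/12)/4 = 189*(1/367) + (4 - I*√29/12)*(¼) = 189/367 + (4 - I*√29/12)*(¼) = 189/367 + (1 - I*√29/48) = 556/367 - I*√29/48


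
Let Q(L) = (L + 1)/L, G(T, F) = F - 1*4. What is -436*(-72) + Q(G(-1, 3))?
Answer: 31392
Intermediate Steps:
G(T, F) = -4 + F (G(T, F) = F - 4 = -4 + F)
Q(L) = (1 + L)/L
-436*(-72) + Q(G(-1, 3)) = -436*(-72) + (1 + (-4 + 3))/(-4 + 3) = 31392 + (1 - 1)/(-1) = 31392 - 1*0 = 31392 + 0 = 31392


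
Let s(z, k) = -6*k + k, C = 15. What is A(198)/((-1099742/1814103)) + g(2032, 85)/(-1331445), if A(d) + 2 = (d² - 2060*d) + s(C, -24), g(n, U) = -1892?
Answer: 445103511470900897/732122993595 ≈ 6.0796e+5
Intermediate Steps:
s(z, k) = -5*k
A(d) = 118 + d² - 2060*d (A(d) = -2 + ((d² - 2060*d) - 5*(-24)) = -2 + ((d² - 2060*d) + 120) = -2 + (120 + d² - 2060*d) = 118 + d² - 2060*d)
A(198)/((-1099742/1814103)) + g(2032, 85)/(-1331445) = (118 + 198² - 2060*198)/((-1099742/1814103)) - 1892/(-1331445) = (118 + 39204 - 407880)/((-1099742*1/1814103)) - 1892*(-1/1331445) = -368558/(-1099742/1814103) + 1892/1331445 = -368558*(-1814103/1099742) + 1892/1331445 = 334301086737/549871 + 1892/1331445 = 445103511470900897/732122993595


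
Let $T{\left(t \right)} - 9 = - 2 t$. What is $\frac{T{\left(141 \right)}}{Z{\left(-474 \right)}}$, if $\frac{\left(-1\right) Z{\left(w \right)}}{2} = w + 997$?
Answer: $\frac{273}{1046} \approx 0.26099$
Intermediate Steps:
$T{\left(t \right)} = 9 - 2 t$
$Z{\left(w \right)} = -1994 - 2 w$ ($Z{\left(w \right)} = - 2 \left(w + 997\right) = - 2 \left(997 + w\right) = -1994 - 2 w$)
$\frac{T{\left(141 \right)}}{Z{\left(-474 \right)}} = \frac{9 - 282}{-1994 - -948} = \frac{9 - 282}{-1994 + 948} = - \frac{273}{-1046} = \left(-273\right) \left(- \frac{1}{1046}\right) = \frac{273}{1046}$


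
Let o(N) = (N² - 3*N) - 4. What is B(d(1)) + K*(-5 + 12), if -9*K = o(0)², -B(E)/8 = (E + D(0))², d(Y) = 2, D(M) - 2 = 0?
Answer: -1264/9 ≈ -140.44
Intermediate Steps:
o(N) = -4 + N² - 3*N
D(M) = 2 (D(M) = 2 + 0 = 2)
B(E) = -8*(2 + E)² (B(E) = -8*(E + 2)² = -8*(2 + E)²)
K = -16/9 (K = -(-4 + 0² - 3*0)²/9 = -(-4 + 0 + 0)²/9 = -⅑*(-4)² = -⅑*16 = -16/9 ≈ -1.7778)
B(d(1)) + K*(-5 + 12) = -8*(2 + 2)² - 16*(-5 + 12)/9 = -8*4² - 16/9*7 = -8*16 - 112/9 = -128 - 112/9 = -1264/9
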